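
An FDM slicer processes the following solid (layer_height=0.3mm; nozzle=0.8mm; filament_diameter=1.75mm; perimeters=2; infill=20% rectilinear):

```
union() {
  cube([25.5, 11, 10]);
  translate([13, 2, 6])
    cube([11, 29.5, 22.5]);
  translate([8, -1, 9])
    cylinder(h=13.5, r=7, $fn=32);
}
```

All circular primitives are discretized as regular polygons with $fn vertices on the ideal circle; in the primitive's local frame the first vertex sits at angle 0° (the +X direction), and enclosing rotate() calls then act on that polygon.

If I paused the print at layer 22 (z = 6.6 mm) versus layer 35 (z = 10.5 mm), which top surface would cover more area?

layer 22 (z = 6.6 mm)

Layer 22 (z = 6.6): the cube (footprint 25.5×11) is included at this height (area 280.50 mm²); the cube at (13, 2) is present — its section is the full 11×29.5 rectangle (area 324.50 mm²); the cylinder at (8, -1) does not reach this height (z outside [9, 22.5]); Merging all regions: the regions partially overlap — summed areas 605.00 mm² minus the doubly-counted overlap 99.00 mm² gives 506.00 mm² — area = 506.00 mm². So its area = 506.00 mm². Layer 35 (z = 10.5): the cube is absent (z outside [0, 10]); the 11×29.5 cube at (13, 2) contributes its full rectangle (area 324.50 mm²); the r=7 cylinder at (8, -1) contributes a regular 32-gon of circumradius 7 (area = (32/2)·7.000²·sin(360°/32) = 152.95 mm²); Taking the union: the regions partially overlap — summed areas 477.45 mm² minus the doubly-counted overlap 1.35 mm² gives 476.10 mm² — area = 476.10 mm². So its area = 476.10 mm². Layer 22 is larger (506.00 vs 476.10 mm²).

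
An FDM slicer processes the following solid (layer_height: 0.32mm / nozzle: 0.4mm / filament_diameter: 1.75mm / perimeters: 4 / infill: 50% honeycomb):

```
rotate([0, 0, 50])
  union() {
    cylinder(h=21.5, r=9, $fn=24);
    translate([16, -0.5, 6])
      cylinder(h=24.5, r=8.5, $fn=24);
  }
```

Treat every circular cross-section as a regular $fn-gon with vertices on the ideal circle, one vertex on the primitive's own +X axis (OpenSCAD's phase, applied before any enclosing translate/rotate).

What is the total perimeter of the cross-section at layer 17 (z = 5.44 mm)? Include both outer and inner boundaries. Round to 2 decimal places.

At z = 5.44 mm: the cylinder: section is a regular 24-gon, circumradius r=9 (perimeter = 2·24·9.000·sin(180°/24) = 56.39 mm); the cylinder at (16, -0.5) is not intersected at this z (z outside [6, 30.5]); Taking the union: only the r=9 cylinder is present, so the union is just that shape — boundary = 56.39 mm; (whole slice rotated 50° about Z — lengths, areas and connectivity unchanged). Overall, the cross-section is a single solid region. Total boundary length (outer) = 56.39 mm.

56.39 mm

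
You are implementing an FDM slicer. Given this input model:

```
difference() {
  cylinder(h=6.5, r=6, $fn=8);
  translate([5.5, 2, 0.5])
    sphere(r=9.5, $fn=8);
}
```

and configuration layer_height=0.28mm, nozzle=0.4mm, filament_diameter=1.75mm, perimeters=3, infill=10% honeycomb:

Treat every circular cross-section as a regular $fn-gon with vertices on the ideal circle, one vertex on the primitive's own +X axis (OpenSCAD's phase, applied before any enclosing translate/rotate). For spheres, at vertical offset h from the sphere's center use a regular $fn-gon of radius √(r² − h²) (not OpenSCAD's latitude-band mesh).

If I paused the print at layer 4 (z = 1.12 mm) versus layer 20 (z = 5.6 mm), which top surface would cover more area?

Layer 4 (z = 1.12): the r=6 cylinder contributes a regular 8-gon of circumradius 6 (area = (8/2)·6.000²·sin(360°/8) = 101.82 mm²); the r=9.5 sphere at (5.5, 2) contributes a regular 8-gon of circumradius √(9.5²−0.62²) = 9.480 (area = (8/2)·9.480²·sin(360°/8) = 254.18 mm²); Taking the first minus the rest: starting from the r=6 cylinder (101.82 mm²), the r=9.5 sphere at (5.5, 2) partially overlaps it — only the 79.45 mm² overlap (of its 254.18 mm²) is removed, clipping the outline — area = 22.37 mm². So its area = 22.37 mm². Layer 20 (z = 5.6): the cylinder: section is a regular 8-gon, circumradius r=6 (area = (8/2)·6.000²·sin(360°/8) = 101.82 mm²); the r=9.5 sphere at (5.5, 2) contributes a regular 8-gon of circumradius √(9.5²−5.1²) = 8.015 (area = (8/2)·8.015²·sin(360°/8) = 181.70 mm²); Subtracting the remaining from the first: starting from the r=6 cylinder (101.82 mm²), the r=9.5 sphere at (5.5, 2) partially overlaps it — only the 61.99 mm² overlap (of its 181.70 mm²) is removed, clipping the outline — area = 39.83 mm². So its area = 39.83 mm². Layer 20 is larger (39.83 vs 22.37 mm²).

layer 20 (z = 5.6 mm)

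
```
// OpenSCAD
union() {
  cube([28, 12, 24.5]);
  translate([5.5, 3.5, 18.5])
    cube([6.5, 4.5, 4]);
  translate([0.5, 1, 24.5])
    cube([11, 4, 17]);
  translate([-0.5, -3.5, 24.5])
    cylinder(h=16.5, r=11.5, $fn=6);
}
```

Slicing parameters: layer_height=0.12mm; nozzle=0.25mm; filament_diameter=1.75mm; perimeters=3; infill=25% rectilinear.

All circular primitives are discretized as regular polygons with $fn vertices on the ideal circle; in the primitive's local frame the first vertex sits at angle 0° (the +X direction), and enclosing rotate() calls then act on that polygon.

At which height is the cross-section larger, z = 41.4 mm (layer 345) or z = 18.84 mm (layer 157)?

layer 157 (z = 18.84 mm)

Layer 345 (z = 41.4): the cube is absent (z outside [0, 24.5]); the cube at (5.5, 3.5) is absent (z outside [18.5, 22.5]); the cube at (0.5, 1) is present — its section is the full 11×4 rectangle (area 44.00 mm²); the cylinder at (-0.5, -3.5) is absent (z outside [24.5, 41]); Taking the union: only the 11×4 cube at (0.5, 1) is present, so the union is just that shape — area = 44.00 mm². So its area = 44.00 mm². Layer 157 (z = 18.84): the 28×12 cube contributes its full rectangle (area 336.00 mm²); the 6.5×4.5 cube at (5.5, 3.5) contributes its full rectangle (area 29.25 mm²); the cube at (0.5, 1) is absent (z outside [24.5, 41.5]); the cylinder at (-0.5, -3.5) is absent (z outside [24.5, 41]); Combining (union): the 6.5×4.5 cube at (5.5, 3.5) lies entirely inside the 28×12 cube, so the union is just the 28×12 cube — area = 336.00 mm². So its area = 336.00 mm². Layer 157 is larger (336.00 vs 44.00 mm²).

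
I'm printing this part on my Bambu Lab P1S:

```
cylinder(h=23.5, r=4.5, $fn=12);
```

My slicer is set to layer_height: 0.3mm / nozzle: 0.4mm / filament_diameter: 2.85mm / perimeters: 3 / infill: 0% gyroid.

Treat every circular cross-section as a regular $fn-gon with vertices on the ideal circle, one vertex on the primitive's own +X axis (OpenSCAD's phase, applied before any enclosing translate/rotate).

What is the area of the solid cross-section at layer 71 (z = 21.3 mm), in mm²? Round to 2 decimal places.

60.75 mm²

At z = 21.3 mm: the r=4.5 cylinder contributes a regular 12-gon of circumradius 4.5 (area = (12/2)·4.500²·sin(360°/12) = 60.75 mm²). Overall, the cross-section is a single solid region. Net area = 60.75 mm².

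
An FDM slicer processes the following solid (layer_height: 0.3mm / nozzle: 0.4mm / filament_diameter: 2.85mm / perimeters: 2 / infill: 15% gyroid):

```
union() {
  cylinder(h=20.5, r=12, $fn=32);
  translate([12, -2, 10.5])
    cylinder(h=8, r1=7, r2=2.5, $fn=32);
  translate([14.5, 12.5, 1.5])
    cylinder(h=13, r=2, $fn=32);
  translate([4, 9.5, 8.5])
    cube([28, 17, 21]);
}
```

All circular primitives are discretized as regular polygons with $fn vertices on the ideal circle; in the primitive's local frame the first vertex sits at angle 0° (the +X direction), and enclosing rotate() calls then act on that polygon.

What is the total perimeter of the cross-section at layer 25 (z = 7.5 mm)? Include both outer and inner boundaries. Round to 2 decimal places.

At z = 7.5 mm: the r=12 cylinder contributes a regular 32-gon of circumradius 12 (perimeter = 2·32·12.000·sin(180°/32) = 75.28 mm); the cone at (12, -2) does not reach this height (z outside [10.5, 18.5]); the r=2 cylinder at (14.5, 12.5) contributes a regular 32-gon of circumradius 2 (perimeter = 2·32·2.000·sin(180°/32) = 12.55 mm); the cube at (4, 9.5) is not intersected at this z (z outside [8.5, 29.5]); Merging all regions: the 2 present regions are separate (no shared area or edge), so areas and boundary lengths simply add and each stays a separate island — boundary = 87.82 mm. Overall, the cross-section has 2 separate islands. Total boundary length (outer) = 87.82 mm.

87.82 mm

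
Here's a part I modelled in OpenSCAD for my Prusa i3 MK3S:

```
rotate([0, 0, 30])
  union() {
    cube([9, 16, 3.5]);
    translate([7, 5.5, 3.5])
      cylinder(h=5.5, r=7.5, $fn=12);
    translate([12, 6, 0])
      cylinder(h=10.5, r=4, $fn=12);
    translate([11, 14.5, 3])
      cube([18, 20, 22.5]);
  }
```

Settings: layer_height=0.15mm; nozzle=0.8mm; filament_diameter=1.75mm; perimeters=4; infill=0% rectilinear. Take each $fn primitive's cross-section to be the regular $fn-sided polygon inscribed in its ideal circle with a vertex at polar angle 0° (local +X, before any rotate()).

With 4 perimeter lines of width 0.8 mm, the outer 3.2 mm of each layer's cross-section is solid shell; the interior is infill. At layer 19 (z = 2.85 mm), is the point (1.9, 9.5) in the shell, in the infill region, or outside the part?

shell

At z = 2.85 mm: the cube is present — its section is the full 9×16 rectangle; the cylinder at (7, 5.5) is absent (z outside [3.5, 9]); the r=4 cylinder at (12, 6) contributes a regular 12-gon of circumradius 4; the cube at (11, 14.5) is not intersected at this z (z outside [3, 25.5]); Merging all regions: the regions partially overlap (shared area 3.14 mm²), so overlapping operands fuse into one piece — 1 connected region; (whole slice rotated 30° about Z — lengths, areas and connectivity unchanged). Overall, the cross-section is a single solid region. Undo the 30° rotation: the query point maps to (6.395, 7.277) in the un-rotated model frame. The nearest boundary edge runs (9.00, 16.00)→(9.00, 8.46); distance from the point to it = 2.86 mm. The point is inside the cross-section, 2.86 mm from the nearest boundary — within the 3.2 mm shell band (4 × 0.8).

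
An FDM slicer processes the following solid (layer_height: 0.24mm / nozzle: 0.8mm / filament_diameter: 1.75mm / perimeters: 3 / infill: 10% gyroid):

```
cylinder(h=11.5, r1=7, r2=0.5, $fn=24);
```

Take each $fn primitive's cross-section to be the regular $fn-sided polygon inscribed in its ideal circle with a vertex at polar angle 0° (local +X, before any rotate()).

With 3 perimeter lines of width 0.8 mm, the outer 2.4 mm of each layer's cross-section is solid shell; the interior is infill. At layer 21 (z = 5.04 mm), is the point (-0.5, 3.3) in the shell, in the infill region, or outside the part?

shell

At z = 5.04 mm: the cone (r1=7→r2=0.5) has section circumradius 4.151 here — a regular 24-gon. Overall, the cross-section is a single solid region. The nearest boundary edge runs (0.00, 4.15)→(-1.07, 4.01); distance from the point to it = 0.78 mm. The point is inside the cross-section, 0.78 mm from the nearest boundary — within the 2.4 mm shell band (3 × 0.8).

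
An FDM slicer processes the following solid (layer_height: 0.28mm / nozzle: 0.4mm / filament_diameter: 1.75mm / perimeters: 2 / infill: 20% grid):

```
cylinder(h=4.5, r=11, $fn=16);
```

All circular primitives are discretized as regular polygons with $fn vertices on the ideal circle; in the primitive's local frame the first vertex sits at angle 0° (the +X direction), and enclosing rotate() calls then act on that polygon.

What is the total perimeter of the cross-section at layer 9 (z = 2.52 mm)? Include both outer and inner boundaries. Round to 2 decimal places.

At z = 2.52 mm: the r=11 cylinder gives a regular 16-gon of circumradius 11 (constant along its height) (perimeter = 2·16·11.000·sin(180°/16) = 68.67 mm). Overall, the cross-section is a single solid region. Total boundary length (outer) = 68.67 mm.

68.67 mm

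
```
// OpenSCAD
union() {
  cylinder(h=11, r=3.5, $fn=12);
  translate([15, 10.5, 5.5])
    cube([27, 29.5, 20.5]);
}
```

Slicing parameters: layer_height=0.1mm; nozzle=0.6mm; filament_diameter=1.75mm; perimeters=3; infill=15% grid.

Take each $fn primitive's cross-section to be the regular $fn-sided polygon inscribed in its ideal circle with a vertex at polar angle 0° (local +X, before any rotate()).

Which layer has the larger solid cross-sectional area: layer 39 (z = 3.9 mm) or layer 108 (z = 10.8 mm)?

layer 108 (z = 10.8 mm)

Layer 39 (z = 3.9): the r=3.5 cylinder contributes a regular 12-gon of circumradius 3.5 (area = (12/2)·3.500²·sin(360°/12) = 36.75 mm²); the cube at (15, 10.5) is not intersected at this z (z outside [5.5, 26]); Taking the union: only the r=3.5 cylinder is present, so the union is just that shape — area = 36.75 mm². So its area = 36.75 mm². Layer 108 (z = 10.8): the r=3.5 cylinder contributes a regular 12-gon of circumradius 3.5 (area = (12/2)·3.500²·sin(360°/12) = 36.75 mm²); the cube at (15, 10.5) (footprint 27×29.5) is included at this height (area 796.50 mm²); Merging all regions: the 2 present regions are separate (no shared area or edge), so areas and boundary lengths simply add and each stays a separate island — area = 833.25 mm². So its area = 833.25 mm². Layer 108 is larger (833.25 vs 36.75 mm²).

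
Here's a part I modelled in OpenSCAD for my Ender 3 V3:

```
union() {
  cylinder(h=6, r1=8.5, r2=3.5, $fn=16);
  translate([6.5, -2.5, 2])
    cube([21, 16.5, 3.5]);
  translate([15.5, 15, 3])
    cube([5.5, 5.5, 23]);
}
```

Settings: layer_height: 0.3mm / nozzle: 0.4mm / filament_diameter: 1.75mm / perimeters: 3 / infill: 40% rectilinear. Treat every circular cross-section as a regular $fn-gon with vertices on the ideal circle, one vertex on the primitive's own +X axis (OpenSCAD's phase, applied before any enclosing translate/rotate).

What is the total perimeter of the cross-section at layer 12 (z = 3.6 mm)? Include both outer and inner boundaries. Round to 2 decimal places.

131.34 mm

At z = 3.6 mm: the cone: at t=0.600 of its height the radius interpolates to r₁+(r₂−r₁)t = 5.500, giving a regular 16-gon of that circumradius (perimeter = 2·16·5.500·sin(180°/16) = 34.34 mm); the 21×16.5 cube at (6.5, -2.5) contributes its full rectangle (perimeter 75.00 mm); the cube at (15.5, 15) is present — its section is the full 5.5×5.5 rectangle (perimeter 22.00 mm); Merging all regions: the 3 present regions are separate (no shared area or edge), so areas and boundary lengths simply add and each stays a separate island — boundary = 131.34 mm. Overall, the cross-section has 3 separate islands. Total boundary length (outer) = 131.34 mm.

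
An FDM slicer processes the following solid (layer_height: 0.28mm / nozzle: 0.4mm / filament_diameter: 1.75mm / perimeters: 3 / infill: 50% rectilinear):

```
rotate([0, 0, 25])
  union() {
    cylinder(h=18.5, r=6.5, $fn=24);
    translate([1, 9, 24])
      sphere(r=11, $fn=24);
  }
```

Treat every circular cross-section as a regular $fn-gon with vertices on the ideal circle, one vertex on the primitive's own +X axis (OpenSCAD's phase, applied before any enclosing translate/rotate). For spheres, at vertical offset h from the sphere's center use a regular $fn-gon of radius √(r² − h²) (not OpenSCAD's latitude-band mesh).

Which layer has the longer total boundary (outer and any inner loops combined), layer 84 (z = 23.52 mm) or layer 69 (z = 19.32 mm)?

Layer 84 (z = 23.52): the cylinder is not intersected at this z (z outside [0, 18.5]); the r=11 sphere at (1, 9) contributes a regular 24-gon of circumradius √(11²−0.48²) = 10.990 (perimeter = 2·24·10.990·sin(180°/24) = 68.85 mm); Merging all regions: only the r=11 sphere at (1, 9) is present, so the union is just that shape — boundary = 68.85 mm; (whole slice rotated 25° about Z — lengths, areas and connectivity unchanged). So its perimeter = 68.85 mm. Layer 69 (z = 19.32): the cylinder does not reach this height (z outside [0, 18.5]); the r=11 sphere at (1, 9) slices to a regular 24-gon of circumradius 9.955 (√(r²−h²) with h=4.68 from center) (perimeter = 2·24·9.955·sin(180°/24) = 62.37 mm); Combining (union): only the r=11 sphere at (1, 9) is present, so the union is just that shape — boundary = 62.37 mm; (rotated 25° about Z; rotation is an isometry so areas/perimeters/island counts are preserved). So its perimeter = 62.37 mm. Layer 84 is larger (68.85 vs 62.37 mm).

layer 84 (z = 23.52 mm)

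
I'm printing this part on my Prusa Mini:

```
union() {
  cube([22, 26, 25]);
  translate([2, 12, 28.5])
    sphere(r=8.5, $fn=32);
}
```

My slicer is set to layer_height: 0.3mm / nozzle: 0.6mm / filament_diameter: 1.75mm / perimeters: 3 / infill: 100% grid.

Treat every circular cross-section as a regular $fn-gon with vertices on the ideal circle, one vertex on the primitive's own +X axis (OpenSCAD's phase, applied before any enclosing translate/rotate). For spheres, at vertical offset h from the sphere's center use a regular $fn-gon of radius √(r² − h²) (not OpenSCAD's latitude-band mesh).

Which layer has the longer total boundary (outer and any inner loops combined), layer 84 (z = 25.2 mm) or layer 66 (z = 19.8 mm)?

Layer 84 (z = 25.2): the cube does not reach this height (z outside [0, 25]); the r=8.5 sphere at (2, 12) contributes a regular 32-gon of circumradius √(8.5²−3.3²) = 7.833 (perimeter = 2·32·7.833·sin(180°/32) = 49.14 mm); Combining (union): only the r=8.5 sphere at (2, 12) is present, so the union is just that shape — boundary = 49.14 mm. So its perimeter = 49.14 mm. Layer 66 (z = 19.8): the cube is present — its section is the full 22×26 rectangle (perimeter 96.00 mm); the sphere at (2, 12) does not reach this height (|z−center|=8.700 > r=8.5); Combining (union): only the 22×26 cube is present, so the union is just that shape — boundary = 96.00 mm. So its perimeter = 96.00 mm. Layer 66 is larger (96.00 vs 49.14 mm).

layer 66 (z = 19.8 mm)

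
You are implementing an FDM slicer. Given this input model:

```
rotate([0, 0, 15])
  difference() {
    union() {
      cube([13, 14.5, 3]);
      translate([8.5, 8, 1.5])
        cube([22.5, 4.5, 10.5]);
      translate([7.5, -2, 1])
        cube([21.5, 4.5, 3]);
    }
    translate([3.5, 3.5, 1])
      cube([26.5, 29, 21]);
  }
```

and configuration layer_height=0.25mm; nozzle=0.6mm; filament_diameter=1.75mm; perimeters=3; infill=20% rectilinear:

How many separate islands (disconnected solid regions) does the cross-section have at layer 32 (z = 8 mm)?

1

At z = 8 mm: the cube does not reach this height (z outside [0, 3]); the 22.5×4.5 cube at (8.5, 8) contributes its full rectangle; the cube at (7.5, -2) is not intersected at this z (z outside [1, 4]); Combining (union): only the 22.5×4.5 cube at (8.5, 8) is present, so the union is just that shape — 1 connected region; the 26.5×29 cube at (3.5, 3.5) contributes its full rectangle; Subtracting the remaining from the first: starting from that combined region, the 26.5×29 cube at (3.5, 3.5) partially overlaps it — only the 96.75 mm² overlap (of its 768.50 mm²) is removed, clipping the outline — 1 connected region; (rotated 15° about Z; rotation is an isometry so areas/perimeters/island counts are preserved). Overall, the cross-section is a single solid region. Island count = 1.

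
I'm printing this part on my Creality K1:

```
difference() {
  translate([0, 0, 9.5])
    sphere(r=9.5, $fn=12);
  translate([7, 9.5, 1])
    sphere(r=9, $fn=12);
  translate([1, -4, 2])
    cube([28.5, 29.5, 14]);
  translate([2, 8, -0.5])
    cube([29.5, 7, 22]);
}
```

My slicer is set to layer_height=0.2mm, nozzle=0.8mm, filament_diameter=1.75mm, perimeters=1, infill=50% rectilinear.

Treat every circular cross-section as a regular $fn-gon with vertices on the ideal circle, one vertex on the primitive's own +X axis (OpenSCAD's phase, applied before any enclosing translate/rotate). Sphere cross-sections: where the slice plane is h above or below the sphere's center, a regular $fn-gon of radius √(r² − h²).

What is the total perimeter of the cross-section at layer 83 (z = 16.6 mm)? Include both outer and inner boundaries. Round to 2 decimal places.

At z = 16.6 mm: the r=9.5 sphere slices to a regular 12-gon of circumradius 6.312 (√(r²−h²) with h=7.1 from center) (perimeter = 2·12·6.312·sin(180°/12) = 39.21 mm); the sphere at (7, 9.5) does not reach this height (|z−center|=15.600 > r=9); the cube at (1, -4) does not reach this height (z outside [2, 16]); the cube at (2, 8) is present — its section is the full 29.5×7 rectangle (perimeter 73.00 mm); After the difference (first − rest): starting from the r=9.5 sphere, the 29.5×7 cube at (2, 8) misses the remaining region (no effect) — boundary = 39.21 mm. Overall, the cross-section is a single solid region. Total boundary length (outer) = 39.21 mm.

39.21 mm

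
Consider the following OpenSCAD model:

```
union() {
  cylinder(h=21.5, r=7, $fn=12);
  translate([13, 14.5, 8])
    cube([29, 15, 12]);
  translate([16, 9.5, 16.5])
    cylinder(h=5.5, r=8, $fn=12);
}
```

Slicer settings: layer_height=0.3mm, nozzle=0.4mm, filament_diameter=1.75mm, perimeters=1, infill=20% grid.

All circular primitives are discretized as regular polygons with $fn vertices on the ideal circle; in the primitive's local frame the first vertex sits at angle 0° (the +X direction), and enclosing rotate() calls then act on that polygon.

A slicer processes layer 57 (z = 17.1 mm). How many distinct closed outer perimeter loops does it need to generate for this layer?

At z = 17.1 mm: the r=7 cylinder gives a regular 12-gon of circumradius 7 (constant along its height); the cube at (13, 14.5) is present — its section is the full 29×15 rectangle; the r=8 cylinder at (16, 9.5) contributes a regular 12-gon of circumradius 8; Combining (union): the regions partially overlap (shared area 19.51 mm²), so overlapping operands fuse into one piece — 2 connected regions. The result has 2 disconnected regions.

2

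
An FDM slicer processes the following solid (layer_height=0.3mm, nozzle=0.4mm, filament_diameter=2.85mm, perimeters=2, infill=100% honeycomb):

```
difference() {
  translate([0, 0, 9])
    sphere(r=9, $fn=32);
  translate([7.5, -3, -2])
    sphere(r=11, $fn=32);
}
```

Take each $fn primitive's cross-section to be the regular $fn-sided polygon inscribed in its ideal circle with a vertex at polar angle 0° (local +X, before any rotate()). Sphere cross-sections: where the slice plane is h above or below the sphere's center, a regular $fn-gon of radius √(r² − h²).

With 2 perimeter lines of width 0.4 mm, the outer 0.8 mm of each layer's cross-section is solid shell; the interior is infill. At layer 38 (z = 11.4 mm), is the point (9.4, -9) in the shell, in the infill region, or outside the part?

outside

At z = 11.4 mm: the sphere: section is a regular 32-gon, circumradius = √(r²−h²) = √(9²−2.4²) = 8.674; the sphere at (7.5, -3) is absent (|z−center|=13.400 > r=11); Taking the first minus the rest: none of the subtracted shapes is present at this height, so the r=9 sphere is unchanged — 1 connected region. Overall, the cross-section is a single solid region. The nearest boundary edge runs (4.82, -7.21)→(6.13, -6.13); distance from the point to it = 4.35 mm. The point is not inside any of the regions above, so it lies outside the cross-section (4.35 mm from the nearest boundary).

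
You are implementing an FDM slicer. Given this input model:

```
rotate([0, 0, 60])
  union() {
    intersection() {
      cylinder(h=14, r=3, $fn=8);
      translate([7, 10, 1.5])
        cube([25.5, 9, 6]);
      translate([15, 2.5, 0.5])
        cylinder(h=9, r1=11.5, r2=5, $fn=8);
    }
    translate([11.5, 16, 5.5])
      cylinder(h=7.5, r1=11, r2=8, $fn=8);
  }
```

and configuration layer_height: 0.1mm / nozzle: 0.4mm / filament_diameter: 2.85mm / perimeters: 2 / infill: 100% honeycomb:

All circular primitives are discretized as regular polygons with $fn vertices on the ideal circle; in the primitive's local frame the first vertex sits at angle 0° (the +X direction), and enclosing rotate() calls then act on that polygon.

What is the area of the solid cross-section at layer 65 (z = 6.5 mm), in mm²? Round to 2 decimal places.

317.80 mm²

At z = 6.5 mm: the r=3 cylinder contributes a regular 8-gon of circumradius 3 (area = (8/2)·3.000²·sin(360°/8) = 25.46 mm²); the cube at (7, 10) (footprint 25.5×9) is included at this height (area 229.50 mm²); the cone at (15, 2.5) (r1=11.5→r2=5) has section circumradius 7.167 here — a regular 8-gon (area = (8/2)·7.167²·sin(360°/8) = 145.27 mm²); Taking the intersection: the 25.5×9 cube at (7, 10) does not overlap the r=3 cylinder (empty); the cone at (15, 2.5) does not overlap the running intersection (empty) — nothing remains; the cone at (11.5, 16) contributes a regular 8-gon of circumradius 10.600 (interpolated between r1=11 and r2=8 at t=0.133) (area = (8/2)·10.600²·sin(360°/8) = 317.80 mm²); Merging all regions: only the cone at (11.5, 16) is present, so the union is just that shape — area = 317.80 mm²; (whole slice rotated 60° about Z — lengths, areas and connectivity unchanged). Overall, the cross-section is a single solid region. Net area = 317.80 mm².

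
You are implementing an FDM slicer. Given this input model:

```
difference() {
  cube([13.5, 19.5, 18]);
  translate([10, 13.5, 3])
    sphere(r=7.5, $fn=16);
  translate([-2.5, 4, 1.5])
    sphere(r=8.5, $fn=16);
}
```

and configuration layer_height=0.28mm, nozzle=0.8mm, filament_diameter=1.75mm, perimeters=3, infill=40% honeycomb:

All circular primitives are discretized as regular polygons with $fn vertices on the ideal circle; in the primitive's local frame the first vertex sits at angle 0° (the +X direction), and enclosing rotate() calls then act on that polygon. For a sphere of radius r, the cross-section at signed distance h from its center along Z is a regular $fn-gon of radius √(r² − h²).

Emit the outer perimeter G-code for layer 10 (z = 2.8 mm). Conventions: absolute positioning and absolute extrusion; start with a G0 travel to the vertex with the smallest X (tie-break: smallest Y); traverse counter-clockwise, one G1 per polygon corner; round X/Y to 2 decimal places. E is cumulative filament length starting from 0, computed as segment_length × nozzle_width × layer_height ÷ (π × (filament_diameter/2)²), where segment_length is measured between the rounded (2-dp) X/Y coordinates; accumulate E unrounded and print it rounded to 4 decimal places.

At z = 2.8 mm: the 13.5×19.5 cube contributes its full rectangle; the r=7.5 sphere at (10, 13.5) contributes a regular 16-gon of circumradius √(7.5²−0.2²) = 7.497; the r=8.5 sphere at (-2.5, 4) contributes a regular 16-gon of circumradius √(8.5²−1.3²) = 8.400; Subtracting the remaining from the first: starting from the 13.5×19.5 cube, the r=7.5 sphere at (10, 13.5) partially overlaps it — only the 127.85 mm² overlap (of its 172.09 mm²) is removed, clipping the outline; the r=8.5 sphere at (-2.5, 4) partially overlaps it — only the 55.49 mm² overlap (of its 216.02 mm²) is removed, clipping the outline — 1 connected region. The outline is a single polygon with 19 vertices. Extrusion per mm of travel: 0.8 × 0.28 / (π × 0.875²) = 0.093128. Accumulating E over each segment gives final E = 6.1801.

G0 X0.00 Y11.90 Z2.80
G1 X0.71 Y11.76 E0.0674
G1 X3.44 Y9.94 E0.3730
G1 X5.26 Y7.21 E0.6785
G1 X5.90 Y4.00 E0.9833
G1 X5.26 Y0.79 E1.2882
G1 X4.74 Y0.00 E1.3762
G1 X13.50 Y0.00 E2.1920
G1 X13.50 Y6.99 E2.8430
G1 X12.87 Y6.57 E2.9135
G1 X10.00 Y6.00 E3.1860
G1 X7.13 Y6.57 E3.4585
G1 X4.70 Y8.20 E3.7310
G1 X3.07 Y10.63 E4.0035
G1 X2.50 Y13.50 E4.2760
G1 X3.07 Y16.37 E4.5485
G1 X4.70 Y18.80 E4.8210
G1 X5.74 Y19.50 E4.9378
G1 X0.00 Y19.50 E5.4723
G1 X0.00 Y11.90 E6.1801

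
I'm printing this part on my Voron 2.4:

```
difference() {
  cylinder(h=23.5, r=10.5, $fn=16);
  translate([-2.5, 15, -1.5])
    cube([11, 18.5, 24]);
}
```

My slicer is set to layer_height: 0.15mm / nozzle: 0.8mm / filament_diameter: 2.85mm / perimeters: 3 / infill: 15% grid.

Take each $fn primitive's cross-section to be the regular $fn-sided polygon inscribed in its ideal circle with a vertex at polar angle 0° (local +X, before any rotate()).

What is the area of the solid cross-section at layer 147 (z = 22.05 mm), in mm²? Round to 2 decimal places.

337.53 mm²

At z = 22.05 mm: the r=10.5 cylinder gives a regular 16-gon of circumradius 10.5 (constant along its height) (area = (16/2)·10.500²·sin(360°/16) = 337.53 mm²); the cube at (-2.5, 15) is present — its section is the full 11×18.5 rectangle (area 203.50 mm²); Subtracting the remaining from the first: starting from the r=10.5 cylinder (337.53 mm²), the 11×18.5 cube at (-2.5, 15) misses the remaining region (no effect) — area = 337.53 mm². Overall, the cross-section is a single solid region. Net area = 337.53 mm².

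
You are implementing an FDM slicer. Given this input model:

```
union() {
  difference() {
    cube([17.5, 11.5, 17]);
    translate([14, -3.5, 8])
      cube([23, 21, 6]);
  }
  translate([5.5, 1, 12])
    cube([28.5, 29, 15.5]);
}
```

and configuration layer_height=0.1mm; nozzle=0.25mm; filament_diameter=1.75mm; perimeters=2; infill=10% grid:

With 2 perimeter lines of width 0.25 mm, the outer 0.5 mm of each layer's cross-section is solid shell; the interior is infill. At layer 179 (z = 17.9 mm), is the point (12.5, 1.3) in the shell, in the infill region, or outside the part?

shell

At z = 17.9 mm: the cube does not reach this height (z outside [0, 17]); the cube at (14, -3.5) is not intersected at this z (z outside [8, 14]); After the difference (first − rest): the first operand is absent here, so nothing remains; the cube at (5.5, 1) is present — its section is the full 28.5×29 rectangle; Combining (union): only the 28.5×29 cube at (5.5, 1) is present, so the union is just that shape — 1 connected region. Overall, the cross-section is a single solid region. The nearest boundary edge runs (5.50, 1.00)→(34.00, 1.00); distance from the point to it = 0.30 mm. The point is inside the cross-section, 0.30 mm from the nearest boundary — within the 0.5 mm shell band (2 × 0.25).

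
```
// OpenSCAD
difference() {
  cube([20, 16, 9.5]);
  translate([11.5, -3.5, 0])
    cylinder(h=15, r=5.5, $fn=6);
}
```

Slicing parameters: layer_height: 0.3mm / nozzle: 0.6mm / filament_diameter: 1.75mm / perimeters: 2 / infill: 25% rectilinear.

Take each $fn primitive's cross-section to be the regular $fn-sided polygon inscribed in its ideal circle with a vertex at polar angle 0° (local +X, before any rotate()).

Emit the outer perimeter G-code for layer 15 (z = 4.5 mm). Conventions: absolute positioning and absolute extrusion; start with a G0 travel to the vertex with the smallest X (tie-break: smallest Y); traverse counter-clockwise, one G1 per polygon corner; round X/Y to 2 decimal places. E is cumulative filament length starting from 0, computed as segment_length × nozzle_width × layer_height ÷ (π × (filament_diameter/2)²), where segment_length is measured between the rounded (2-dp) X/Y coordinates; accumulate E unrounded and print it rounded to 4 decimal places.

At z = 4.5 mm: the cube is present — its section is the full 20×16 rectangle; the r=5.5 cylinder at (11.5, -3.5) gives a regular 6-gon of circumradius 5.5 (constant along its height); After the difference (first − rest): starting from the 20×16 cube, the r=5.5 cylinder at (11.5, -3.5) partially overlaps it — only the 7.87 mm² overlap (of its 78.59 mm²) is removed, clipping the outline — 1 connected region. The outline is a single polygon with 8 vertices. Extrusion per mm of travel: 0.6 × 0.3 / (π × 0.875²) = 0.074835. Accumulating E over each segment gives final E = 5.4968.

G0 X0.00 Y0.00 Z4.50
G1 X8.02 Y0.00 E0.6002
G1 X8.75 Y1.26 E0.7092
G1 X14.25 Y1.26 E1.1207
G1 X14.98 Y0.00 E1.2297
G1 X20.00 Y0.00 E1.6054
G1 X20.00 Y16.00 E2.8028
G1 X0.00 Y16.00 E4.2995
G1 X0.00 Y0.00 E5.4968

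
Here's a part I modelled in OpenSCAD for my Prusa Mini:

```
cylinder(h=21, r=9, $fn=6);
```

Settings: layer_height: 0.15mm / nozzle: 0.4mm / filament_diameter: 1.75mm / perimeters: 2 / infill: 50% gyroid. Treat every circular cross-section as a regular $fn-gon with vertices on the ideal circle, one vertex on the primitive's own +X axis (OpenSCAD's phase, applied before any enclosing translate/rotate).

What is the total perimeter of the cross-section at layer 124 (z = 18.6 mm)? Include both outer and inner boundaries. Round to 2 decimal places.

54.00 mm

At z = 18.6 mm: the r=9 cylinder contributes a regular 6-gon of circumradius 9 (perimeter = 2·6·9.000·sin(180°/6) = 54.00 mm). Overall, the cross-section is a single solid region. Total boundary length (outer) = 54.00 mm.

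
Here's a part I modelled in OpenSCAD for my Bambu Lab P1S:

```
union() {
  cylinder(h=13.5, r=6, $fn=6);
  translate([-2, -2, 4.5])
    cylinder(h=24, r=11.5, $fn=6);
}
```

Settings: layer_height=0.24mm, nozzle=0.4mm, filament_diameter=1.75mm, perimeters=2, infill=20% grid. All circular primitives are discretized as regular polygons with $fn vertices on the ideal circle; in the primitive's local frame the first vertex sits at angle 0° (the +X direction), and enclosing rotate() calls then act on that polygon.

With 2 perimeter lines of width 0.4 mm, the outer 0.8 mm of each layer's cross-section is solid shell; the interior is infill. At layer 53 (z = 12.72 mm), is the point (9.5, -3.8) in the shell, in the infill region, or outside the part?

At z = 12.72 mm: the r=6 cylinder gives a regular 6-gon of circumradius 6 (constant along its height); the r=11.5 cylinder at (-2, -2) contributes a regular 6-gon of circumradius 11.5; Taking the union: the r=6 cylinder lies entirely inside the r=11.5 cylinder at (-2, -2), so the union is just the r=11.5 cylinder at (-2, -2) — 1 connected region. Overall, the cross-section is a single solid region. The nearest boundary edge runs (9.50, -2.00)→(3.75, -11.96); distance from the point to it = 0.90 mm. The point is not inside any of the regions above, so it lies outside the cross-section (0.90 mm from the nearest boundary).

outside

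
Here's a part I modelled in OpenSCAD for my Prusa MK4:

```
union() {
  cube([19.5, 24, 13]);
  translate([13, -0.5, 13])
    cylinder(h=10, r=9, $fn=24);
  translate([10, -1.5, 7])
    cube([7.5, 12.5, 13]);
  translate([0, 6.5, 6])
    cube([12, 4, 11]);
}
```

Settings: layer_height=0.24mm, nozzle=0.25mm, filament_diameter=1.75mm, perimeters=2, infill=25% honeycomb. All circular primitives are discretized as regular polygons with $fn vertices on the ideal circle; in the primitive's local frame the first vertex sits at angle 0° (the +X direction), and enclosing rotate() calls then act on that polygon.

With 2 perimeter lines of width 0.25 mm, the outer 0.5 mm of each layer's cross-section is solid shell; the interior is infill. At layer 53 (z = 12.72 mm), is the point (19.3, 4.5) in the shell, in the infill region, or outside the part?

At z = 12.72 mm: the cube (footprint 19.5×24) is included at this height; the cylinder at (13, -0.5) does not reach this height (z outside [13, 23]); the cube at (10, -1.5) (footprint 7.5×12.5) is included at this height; the cube at (0, 6.5) is present — its section is the full 12×4 rectangle; Taking the union: the regions partially overlap (shared area 130.50 mm²), so overlapping operands fuse into one piece — 1 connected region. Overall, the cross-section is a single solid region. The nearest boundary edge runs (19.50, 24.00)→(19.50, 0.00); distance from the point to it = 0.20 mm. The point is inside the cross-section, 0.20 mm from the nearest boundary — within the 0.5 mm shell band (2 × 0.25).

shell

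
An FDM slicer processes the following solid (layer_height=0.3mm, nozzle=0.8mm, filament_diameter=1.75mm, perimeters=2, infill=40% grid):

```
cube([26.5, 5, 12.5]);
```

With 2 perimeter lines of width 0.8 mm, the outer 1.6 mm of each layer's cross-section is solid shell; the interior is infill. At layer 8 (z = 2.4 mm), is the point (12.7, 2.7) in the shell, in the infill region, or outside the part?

At z = 2.4 mm: the 26.5×5 cube contributes its full rectangle. Overall, the cross-section is a single solid region. The nearest boundary edge runs (26.50, 5.00)→(0.00, 5.00); distance from the point to it = 2.30 mm. The point is inside the cross-section and 2.30 mm from the nearest boundary — more than the 1.6 mm shell width (2 × 0.8), so it's in the infill interior.

infill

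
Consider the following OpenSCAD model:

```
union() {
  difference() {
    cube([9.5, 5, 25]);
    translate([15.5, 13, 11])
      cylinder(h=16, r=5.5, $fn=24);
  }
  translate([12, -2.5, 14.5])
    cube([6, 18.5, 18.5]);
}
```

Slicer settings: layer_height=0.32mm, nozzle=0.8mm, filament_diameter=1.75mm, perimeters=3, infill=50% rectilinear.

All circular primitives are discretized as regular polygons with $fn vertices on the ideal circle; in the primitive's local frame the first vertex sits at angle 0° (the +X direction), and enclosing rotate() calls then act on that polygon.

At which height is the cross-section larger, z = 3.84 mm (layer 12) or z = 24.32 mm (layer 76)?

Layer 12 (z = 3.84): the cube (footprint 9.5×5) is included at this height (area 47.50 mm²); the cylinder at (15.5, 13) is not intersected at this z (z outside [11, 27]); Taking the first minus the rest: none of the subtracted shapes is present at this height, so the 9.5×5 cube is unchanged — area = 47.50 mm²; the cube at (12, -2.5) is absent (z outside [14.5, 33]); Taking the union: only the result so far is present, so the union is just that shape — area = 47.50 mm². So its area = 47.50 mm². Layer 76 (z = 24.32): the cube is present — its section is the full 9.5×5 rectangle (area 47.50 mm²); the cylinder at (15.5, 13): section is a regular 24-gon, circumradius r=5.5 (area = (24/2)·5.500²·sin(360°/24) = 93.95 mm²); Taking the first minus the rest: starting from the 9.5×5 cube (47.50 mm²), the r=5.5 cylinder at (15.5, 13) misses the remaining region (no effect) — area = 47.50 mm²; the cube at (12, -2.5) (footprint 6×18.5) is included at this height (area 111.00 mm²); Taking the union: the 2 present regions are separate (no shared area or edge), so areas and boundary lengths simply add and each stays a separate island — area = 158.50 mm². So its area = 158.50 mm². Layer 76 is larger (158.50 vs 47.50 mm²).

layer 76 (z = 24.32 mm)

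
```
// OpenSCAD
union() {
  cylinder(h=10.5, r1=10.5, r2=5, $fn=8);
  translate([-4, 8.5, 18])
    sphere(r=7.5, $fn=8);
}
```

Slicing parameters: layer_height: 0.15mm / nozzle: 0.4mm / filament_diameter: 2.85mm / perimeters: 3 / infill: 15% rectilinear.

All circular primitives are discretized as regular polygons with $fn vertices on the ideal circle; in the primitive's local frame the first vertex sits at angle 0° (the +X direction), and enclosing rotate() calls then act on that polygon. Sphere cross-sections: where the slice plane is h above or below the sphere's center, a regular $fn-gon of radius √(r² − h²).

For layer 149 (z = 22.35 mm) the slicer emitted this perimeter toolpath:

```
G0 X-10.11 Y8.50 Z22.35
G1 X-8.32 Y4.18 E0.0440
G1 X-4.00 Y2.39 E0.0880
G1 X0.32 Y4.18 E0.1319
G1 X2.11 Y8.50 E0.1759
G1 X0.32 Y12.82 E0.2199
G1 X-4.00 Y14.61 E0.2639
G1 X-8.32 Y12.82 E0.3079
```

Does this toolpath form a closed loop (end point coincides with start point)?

no

Start point (G0): (-10.11, 8.50). End point (last G1): the path does not return to the start — open.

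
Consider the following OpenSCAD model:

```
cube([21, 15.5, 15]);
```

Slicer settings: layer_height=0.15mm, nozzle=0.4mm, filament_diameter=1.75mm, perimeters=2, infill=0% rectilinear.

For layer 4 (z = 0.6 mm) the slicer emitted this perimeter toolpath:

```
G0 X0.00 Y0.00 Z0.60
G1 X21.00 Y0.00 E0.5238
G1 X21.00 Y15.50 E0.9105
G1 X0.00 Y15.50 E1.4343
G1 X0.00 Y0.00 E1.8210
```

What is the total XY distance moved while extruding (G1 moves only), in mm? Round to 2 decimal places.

Sum the Euclidean lengths of each G1 segment: total = 73.00 mm.

73.00 mm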